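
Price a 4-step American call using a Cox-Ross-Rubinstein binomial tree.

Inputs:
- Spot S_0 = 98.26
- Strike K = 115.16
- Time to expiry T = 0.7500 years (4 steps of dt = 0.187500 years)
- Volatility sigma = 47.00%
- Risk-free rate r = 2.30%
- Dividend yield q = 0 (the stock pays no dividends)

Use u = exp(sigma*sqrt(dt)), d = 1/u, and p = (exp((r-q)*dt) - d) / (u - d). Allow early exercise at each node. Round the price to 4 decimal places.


Answer: Price = V(0,0) = 11.3888

Derivation:
dt = T/N = 0.187500
u = exp(sigma*sqrt(dt)) = 1.225705; d = 1/u = 0.815857
p = (exp((r-q)*dt) - d) / (u - d) = 0.459841
Discount per step: exp(-r*dt) = 0.995697
Stock lattice S(k, i) with i counting down-moves:
  k=0: S(0,0) = 98.2600
  k=1: S(1,0) = 120.4377; S(1,1) = 80.1661
  k=2: S(2,0) = 147.6211; S(2,1) = 98.2600; S(2,2) = 65.4041
  k=3: S(3,0) = 180.9399; S(3,1) = 120.4377; S(3,2) = 80.1661; S(3,3) = 53.3604
  k=4: S(4,0) = 221.7789; S(4,1) = 147.6211; S(4,2) = 98.2600; S(4,3) = 65.4041; S(4,4) = 43.5345
Terminal payoffs V(N, i) = max(S_T - K, 0):
  V(4,0) = 106.618893; V(4,1) = 32.461116; V(4,2) = 0.000000; V(4,3) = 0.000000; V(4,4) = 0.000000
Backward induction: V(k, i) = exp(-r*dt) * [p * V(k+1, i) + (1-p) * V(k+1, i+1)]; then take max(V_cont, immediate exercise) for American.
  V(3,0) = exp(-r*dt) * [p*106.618893 + (1-p)*32.461116] = 66.275459; exercise = 65.779901; V(3,0) = max -> 66.275459
  V(3,1) = exp(-r*dt) * [p*32.461116 + (1-p)*0.000000] = 14.862713; exercise = 5.277747; V(3,1) = max -> 14.862713
  V(3,2) = exp(-r*dt) * [p*0.000000 + (1-p)*0.000000] = 0.000000; exercise = 0.000000; V(3,2) = max -> 0.000000
  V(3,3) = exp(-r*dt) * [p*0.000000 + (1-p)*0.000000] = 0.000000; exercise = 0.000000; V(3,3) = max -> 0.000000
  V(2,0) = exp(-r*dt) * [p*66.275459 + (1-p)*14.862713] = 38.338699; exercise = 32.461116; V(2,0) = max -> 38.338699
  V(2,1) = exp(-r*dt) * [p*14.862713 + (1-p)*0.000000] = 6.805072; exercise = 0.000000; V(2,1) = max -> 6.805072
  V(2,2) = exp(-r*dt) * [p*0.000000 + (1-p)*0.000000] = 0.000000; exercise = 0.000000; V(2,2) = max -> 0.000000
  V(1,0) = exp(-r*dt) * [p*38.338699 + (1-p)*6.805072] = 21.213839; exercise = 5.277747; V(1,0) = max -> 21.213839
  V(1,1) = exp(-r*dt) * [p*6.805072 + (1-p)*0.000000] = 3.115784; exercise = 0.000000; V(1,1) = max -> 3.115784
  V(0,0) = exp(-r*dt) * [p*21.213839 + (1-p)*3.115784] = 11.388788; exercise = 0.000000; V(0,0) = max -> 11.388788


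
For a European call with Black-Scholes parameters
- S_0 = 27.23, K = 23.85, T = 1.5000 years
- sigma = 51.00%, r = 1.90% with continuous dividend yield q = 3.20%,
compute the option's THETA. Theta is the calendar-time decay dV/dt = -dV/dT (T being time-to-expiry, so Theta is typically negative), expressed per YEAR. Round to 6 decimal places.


d1 = 0.4932761461; d2 = -0.1313437383
phi(d1) = 0.3532429513; exp(-qT) = 0.9531337871; exp(-rT) = 0.9719022941
Theta = -S*exp(-qT)*phi(d1)*sigma/(2*sqrt(T)) - r*K*exp(-rT)*N(d2) + q*S*exp(-qT)*N(d1)
N(d1) = 0.6890912596; N(d2) = 0.4477516966; sqrt(T) = 1.2247448714
Term 1 = -27.2300 * 0.9531337871 * 0.3532429513 * 0.5100 / (2 * 1.2247448714) = -1.9088401520
Term 2 = -0.0190 * 23.8500 * 0.9719022941 * 0.4477516966 = -0.1971976938
Term 3 = 0.0320 * 27.2300 * 0.9531337871 * 0.6890912596 = 0.5723059037
Theta = -1.9088401520 + (-0.1971976938) + (0.5723059037) = -1.533732

Answer: Theta = -1.533732


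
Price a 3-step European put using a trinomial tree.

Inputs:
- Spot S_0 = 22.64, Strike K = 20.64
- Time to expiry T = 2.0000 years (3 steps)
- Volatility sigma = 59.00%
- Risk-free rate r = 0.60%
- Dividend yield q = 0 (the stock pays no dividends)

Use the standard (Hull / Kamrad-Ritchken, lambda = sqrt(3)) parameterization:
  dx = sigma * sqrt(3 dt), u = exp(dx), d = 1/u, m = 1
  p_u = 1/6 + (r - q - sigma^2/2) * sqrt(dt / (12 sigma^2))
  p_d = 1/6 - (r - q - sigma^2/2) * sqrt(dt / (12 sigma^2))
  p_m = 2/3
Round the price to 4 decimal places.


dt = T/N = 0.666667; dx = sigma*sqrt(3*dt) = 0.834386
u = exp(dx) = 2.303399; d = 1/u = 0.434141
p_u = 0.099531, p_m = 0.666667, p_d = 0.233802
Discount per step: exp(-r*dt) = 0.996008
Stock lattice S(k, j) with j the centered position index:
  k=0: S(0,+0) = 22.6400
  k=1: S(1,-1) = 9.8290; S(1,+0) = 22.6400; S(1,+1) = 52.1490
  k=2: S(2,-2) = 4.2672; S(2,-1) = 9.8290; S(2,+0) = 22.6400; S(2,+1) = 52.1490; S(2,+2) = 120.1199
  k=3: S(3,-3) = 1.8525; S(3,-2) = 4.2672; S(3,-1) = 9.8290; S(3,+0) = 22.6400; S(3,+1) = 52.1490; S(3,+2) = 120.1199; S(3,+3) = 276.6841
Terminal payoffs V(N, j) = max(K - S_T, 0):
  V(3,-3) = 18.787455; V(3,-2) = 16.372850; V(3,-1) = 10.811049; V(3,+0) = 0.000000; V(3,+1) = 0.000000; V(3,+2) = 0.000000; V(3,+3) = 0.000000
Backward induction: V(k, j) = exp(-r*dt) * [p_u * V(k+1, j+1) + p_m * V(k+1, j) + p_d * V(k+1, j-1)]
  V(2,-2) = exp(-r*dt) * [p_u*10.811049 + p_m*16.372850 + p_d*18.787455] = 16.318410
  V(2,-1) = exp(-r*dt) * [p_u*0.000000 + p_m*10.811049 + p_d*16.372850] = 10.991315
  V(2,+0) = exp(-r*dt) * [p_u*0.000000 + p_m*0.000000 + p_d*10.811049] = 2.517553
  V(2,+1) = exp(-r*dt) * [p_u*0.000000 + p_m*0.000000 + p_d*0.000000] = 0.000000
  V(2,+2) = exp(-r*dt) * [p_u*0.000000 + p_m*0.000000 + p_d*0.000000] = 0.000000
  V(1,-1) = exp(-r*dt) * [p_u*2.517553 + p_m*10.991315 + p_d*16.318410] = 11.347911
  V(1,+0) = exp(-r*dt) * [p_u*0.000000 + p_m*2.517553 + p_d*10.991315] = 4.231200
  V(1,+1) = exp(-r*dt) * [p_u*0.000000 + p_m*0.000000 + p_d*2.517553] = 0.586259
  V(0,+0) = exp(-r*dt) * [p_u*0.586259 + p_m*4.231200 + p_d*11.347911] = 5.510229

Answer: Price = V(0,0) = 5.5102


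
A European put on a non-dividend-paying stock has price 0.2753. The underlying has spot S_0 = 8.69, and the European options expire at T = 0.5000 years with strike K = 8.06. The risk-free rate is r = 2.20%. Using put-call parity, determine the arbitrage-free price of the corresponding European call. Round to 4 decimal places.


Answer: Call price = 0.9935

Derivation:
Put-call parity: C - P = S_0 * exp(-qT) - K * exp(-rT).
S_0 * exp(-qT) = 8.6900 * 1.00000000 = 8.69000000
K * exp(-rT) = 8.0600 * 0.98906028 = 7.97182585
C = P + S*exp(-qT) - K*exp(-rT)
C = 0.2753 + 8.69000000 - 7.97182585 = 0.9935


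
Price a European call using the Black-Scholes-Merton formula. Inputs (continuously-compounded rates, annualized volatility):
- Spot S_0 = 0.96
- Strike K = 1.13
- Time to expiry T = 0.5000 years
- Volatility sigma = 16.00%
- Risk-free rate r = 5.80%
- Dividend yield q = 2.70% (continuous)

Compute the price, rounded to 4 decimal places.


d1 = (ln(S/K) + (r - q + 0.5*sigma^2) * T) / (sigma * sqrt(T)) = -1.24750984
d2 = d1 - sigma * sqrt(T) = -1.36064693
exp(-rT) = 0.97141646; exp(-qT) = 0.98659072
C = S_0 * exp(-qT) * N(d1) - K * exp(-rT) * N(d2)
N(d1) = 0.10610531; N(d2) = 0.08681265
C = 0.9600 * 0.98659072 * 0.10610531 - 1.1300 * 0.97141646 * 0.08681265 = 0.0052

Answer: Price = 0.0052


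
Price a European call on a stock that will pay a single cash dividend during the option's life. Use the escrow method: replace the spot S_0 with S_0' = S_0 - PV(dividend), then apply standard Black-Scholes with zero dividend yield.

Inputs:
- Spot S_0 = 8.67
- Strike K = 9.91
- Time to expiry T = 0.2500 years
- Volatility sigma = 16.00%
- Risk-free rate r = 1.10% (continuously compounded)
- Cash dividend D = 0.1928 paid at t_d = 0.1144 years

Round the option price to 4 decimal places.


Answer: Price = 0.0077

Derivation:
PV(D) = D * exp(-r * t_d) = 0.1928 * 0.99874239 = 0.19255753
S_0' = S_0 - PV(D) = 8.6700 - 0.19255753 = 8.47744247
d1 = (ln(S_0'/K) + (r + sigma^2/2)*T) / (sigma*sqrt(T)) = -1.87731925
d2 = d1 - sigma*sqrt(T) = -1.95731925
exp(-rT) = 0.99725378
N(d1) = 0.03023718; N(d2) = 0.02515497
C = S_0' * N(d1) - K * exp(-rT) * N(d2) = 8.47744247 * 0.03023718 - 9.9100 * 0.99725378 * 0.02515497 = 0.0077


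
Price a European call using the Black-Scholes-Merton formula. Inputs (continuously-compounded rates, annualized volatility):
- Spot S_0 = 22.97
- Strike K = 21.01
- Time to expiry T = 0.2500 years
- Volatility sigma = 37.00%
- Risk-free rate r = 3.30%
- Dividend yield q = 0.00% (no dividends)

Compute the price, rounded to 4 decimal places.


d1 = (ln(S/K) + (r - q + 0.5*sigma^2) * T) / (sigma * sqrt(T)) = 0.61920542
d2 = d1 - sigma * sqrt(T) = 0.43420542
exp(-rT) = 0.99178394; exp(-qT) = 1.00000000
C = S_0 * exp(-qT) * N(d1) - K * exp(-rT) * N(d2)
N(d1) = 0.73210948; N(d2) = 0.66793036
C = 22.9700 * 1.00000000 * 0.73210948 - 21.0100 * 0.99178394 * 0.66793036 = 2.8986

Answer: Price = 2.8986


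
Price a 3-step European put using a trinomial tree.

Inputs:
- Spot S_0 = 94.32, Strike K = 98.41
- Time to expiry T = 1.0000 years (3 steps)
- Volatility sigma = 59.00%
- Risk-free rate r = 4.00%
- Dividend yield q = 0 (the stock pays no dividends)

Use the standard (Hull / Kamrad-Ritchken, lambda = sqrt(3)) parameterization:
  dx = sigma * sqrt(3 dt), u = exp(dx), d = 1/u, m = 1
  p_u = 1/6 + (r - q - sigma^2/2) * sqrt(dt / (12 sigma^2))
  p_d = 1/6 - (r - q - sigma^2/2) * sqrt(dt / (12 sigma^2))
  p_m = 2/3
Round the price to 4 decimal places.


dt = T/N = 0.333333; dx = sigma*sqrt(3*dt) = 0.590000
u = exp(dx) = 1.803988; d = 1/u = 0.554327
p_u = 0.128799, p_m = 0.666667, p_d = 0.204534
Discount per step: exp(-r*dt) = 0.986755
Stock lattice S(k, j) with j the centered position index:
  k=0: S(0,+0) = 94.3200
  k=1: S(1,-1) = 52.2841; S(1,+0) = 94.3200; S(1,+1) = 170.1522
  k=2: S(2,-2) = 28.9825; S(2,-1) = 52.2841; S(2,+0) = 94.3200; S(2,+1) = 170.1522; S(2,+2) = 306.9526
  k=3: S(3,-3) = 16.0658; S(3,-2) = 28.9825; S(3,-1) = 52.2841; S(3,+0) = 94.3200; S(3,+1) = 170.1522; S(3,+2) = 306.9526; S(3,+3) = 553.7389
Terminal payoffs V(N, j) = max(K - S_T, 0):
  V(3,-3) = 82.344192; V(3,-2) = 69.427469; V(3,-1) = 46.125851; V(3,+0) = 4.090000; V(3,+1) = 0.000000; V(3,+2) = 0.000000; V(3,+3) = 0.000000
Backward induction: V(k, j) = exp(-r*dt) * [p_u * V(k+1, j+1) + p_m * V(k+1, j) + p_d * V(k+1, j-1)]
  V(2,-2) = exp(-r*dt) * [p_u*46.125851 + p_m*69.427469 + p_d*82.344192] = 68.153345
  V(2,-1) = exp(-r*dt) * [p_u*4.090000 + p_m*46.125851 + p_d*69.427469] = 44.875284
  V(2,+0) = exp(-r*dt) * [p_u*0.000000 + p_m*4.090000 + p_d*46.125851] = 11.999897
  V(2,+1) = exp(-r*dt) * [p_u*0.000000 + p_m*0.000000 + p_d*4.090000] = 0.825464
  V(2,+2) = exp(-r*dt) * [p_u*0.000000 + p_m*0.000000 + p_d*0.000000] = 0.000000
  V(1,-1) = exp(-r*dt) * [p_u*11.999897 + p_m*44.875284 + p_d*68.153345] = 44.800762
  V(1,+0) = exp(-r*dt) * [p_u*0.825464 + p_m*11.999897 + p_d*44.875284] = 17.055833
  V(1,+1) = exp(-r*dt) * [p_u*0.000000 + p_m*0.825464 + p_d*11.999897] = 2.964898
  V(0,+0) = exp(-r*dt) * [p_u*2.964898 + p_m*17.055833 + p_d*44.800762] = 20.638682

Answer: Price = V(0,0) = 20.6387


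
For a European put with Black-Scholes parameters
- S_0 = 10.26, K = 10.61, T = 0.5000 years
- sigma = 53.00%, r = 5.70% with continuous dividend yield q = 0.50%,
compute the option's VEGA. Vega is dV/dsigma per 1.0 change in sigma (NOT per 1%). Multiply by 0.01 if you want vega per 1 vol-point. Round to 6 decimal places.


Answer: Vega = 2.846966

Derivation:
d1 = 0.1672531333; d2 = -0.2075134607
phi(d1) = 0.3934011938; exp(-qT) = 0.9975031224; exp(-rT) = 0.9719022941
Vega = S * exp(-qT) * phi(d1) * sqrt(T) = 10.2600 * 0.9975031224 * 0.3934011938 * 0.7071067812 = 2.846966


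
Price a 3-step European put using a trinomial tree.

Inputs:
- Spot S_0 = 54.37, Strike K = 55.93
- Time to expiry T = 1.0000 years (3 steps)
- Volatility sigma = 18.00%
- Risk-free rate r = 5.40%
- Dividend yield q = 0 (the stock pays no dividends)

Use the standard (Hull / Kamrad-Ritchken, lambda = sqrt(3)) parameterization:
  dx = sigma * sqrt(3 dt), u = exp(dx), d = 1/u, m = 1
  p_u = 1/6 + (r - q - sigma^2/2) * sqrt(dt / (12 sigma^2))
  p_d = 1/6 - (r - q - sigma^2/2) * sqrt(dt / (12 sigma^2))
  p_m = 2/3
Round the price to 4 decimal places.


dt = T/N = 0.333333; dx = sigma*sqrt(3*dt) = 0.180000
u = exp(dx) = 1.197217; d = 1/u = 0.835270
p_u = 0.201667, p_m = 0.666667, p_d = 0.131667
Discount per step: exp(-r*dt) = 0.982161
Stock lattice S(k, j) with j the centered position index:
  k=0: S(0,+0) = 54.3700
  k=1: S(1,-1) = 45.4136; S(1,+0) = 54.3700; S(1,+1) = 65.0927
  k=2: S(2,-2) = 37.9327; S(2,-1) = 45.4136; S(2,+0) = 54.3700; S(2,+1) = 65.0927; S(2,+2) = 77.9301
  k=3: S(3,-3) = 31.6840; S(3,-2) = 37.9327; S(3,-1) = 45.4136; S(3,+0) = 54.3700; S(3,+1) = 65.0927; S(3,+2) = 77.9301; S(3,+3) = 93.2993
Terminal payoffs V(N, j) = max(K - S_T, 0):
  V(3,-3) = 24.245978; V(3,-2) = 17.997338; V(3,-1) = 10.516359; V(3,+0) = 1.560000; V(3,+1) = 0.000000; V(3,+2) = 0.000000; V(3,+3) = 0.000000
Backward induction: V(k, j) = exp(-r*dt) * [p_u * V(k+1, j+1) + p_m * V(k+1, j) + p_d * V(k+1, j-1)]
  V(2,-2) = exp(-r*dt) * [p_u*10.516359 + p_m*17.997338 + p_d*24.245978] = 17.002594
  V(2,-1) = exp(-r*dt) * [p_u*1.560000 + p_m*10.516359 + p_d*17.997338] = 9.522204
  V(2,+0) = exp(-r*dt) * [p_u*0.000000 + p_m*1.560000 + p_d*10.516359] = 2.381401
  V(2,+1) = exp(-r*dt) * [p_u*0.000000 + p_m*0.000000 + p_d*1.560000] = 0.201736
  V(2,+2) = exp(-r*dt) * [p_u*0.000000 + p_m*0.000000 + p_d*0.000000] = 0.000000
  V(1,-1) = exp(-r*dt) * [p_u*2.381401 + p_m*9.522204 + p_d*17.002594] = 8.905313
  V(1,+0) = exp(-r*dt) * [p_u*0.201736 + p_m*2.381401 + p_d*9.522204] = 2.830628
  V(1,+1) = exp(-r*dt) * [p_u*0.000000 + p_m*0.201736 + p_d*2.381401] = 0.440049
  V(0,+0) = exp(-r*dt) * [p_u*0.440049 + p_m*2.830628 + p_d*8.905313] = 3.092198

Answer: Price = V(0,0) = 3.0922


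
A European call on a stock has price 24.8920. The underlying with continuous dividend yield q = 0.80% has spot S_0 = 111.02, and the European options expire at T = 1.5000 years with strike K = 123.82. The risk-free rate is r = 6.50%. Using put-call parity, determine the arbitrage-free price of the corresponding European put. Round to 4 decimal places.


Put-call parity: C - P = S_0 * exp(-qT) - K * exp(-rT).
S_0 * exp(-qT) = 111.0200 * 0.98807171 = 109.69572156
K * exp(-rT) = 123.8200 * 0.90710234 = 112.31741193
P = C - S*exp(-qT) + K*exp(-rT)
P = 24.8920 - 109.69572156 + 112.31741193 = 27.5137

Answer: Put price = 27.5137


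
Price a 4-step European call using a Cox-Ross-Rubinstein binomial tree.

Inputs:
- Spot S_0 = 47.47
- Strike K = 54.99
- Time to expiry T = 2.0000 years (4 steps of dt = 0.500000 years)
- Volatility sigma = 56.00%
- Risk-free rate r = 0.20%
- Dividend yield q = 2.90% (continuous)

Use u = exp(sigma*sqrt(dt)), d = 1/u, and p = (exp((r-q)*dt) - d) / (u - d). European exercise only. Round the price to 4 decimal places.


Answer: Price = V(0,0) = 10.8894

Derivation:
dt = T/N = 0.500000
u = exp(sigma*sqrt(dt)) = 1.485839; d = 1/u = 0.673020
p = (exp((r-q)*dt) - d) / (u - d) = 0.385781
Discount per step: exp(-r*dt) = 0.999000
Stock lattice S(k, i) with i counting down-moves:
  k=0: S(0,0) = 47.4700
  k=1: S(1,0) = 70.5328; S(1,1) = 31.9483
  k=2: S(2,0) = 104.8004; S(2,1) = 47.4700; S(2,2) = 21.5018
  k=3: S(3,0) = 155.7165; S(3,1) = 70.5328; S(3,2) = 31.9483; S(3,3) = 14.4712
  k=4: S(4,0) = 231.3698; S(4,1) = 104.8004; S(4,2) = 47.4700; S(4,3) = 21.5018; S(4,4) = 9.7394
Terminal payoffs V(N, i) = max(S_T - K, 0):
  V(4,0) = 176.379760; V(4,1) = 49.810394; V(4,2) = 0.000000; V(4,3) = 0.000000; V(4,4) = 0.000000
Backward induction: V(k, i) = exp(-r*dt) * [p * V(k+1, i) + (1-p) * V(k+1, i+1)].
  V(3,0) = exp(-r*dt) * [p*176.379760 + (1-p)*49.810394] = 98.539907
  V(3,1) = exp(-r*dt) * [p*49.810394 + (1-p)*0.000000] = 19.196715
  V(3,2) = exp(-r*dt) * [p*0.000000 + (1-p)*0.000000] = 0.000000
  V(3,3) = exp(-r*dt) * [p*0.000000 + (1-p)*0.000000] = 0.000000
  V(2,0) = exp(-r*dt) * [p*98.539907 + (1-p)*19.196715] = 49.756059
  V(2,1) = exp(-r*dt) * [p*19.196715 + (1-p)*0.000000] = 7.398333
  V(2,2) = exp(-r*dt) * [p*0.000000 + (1-p)*0.000000] = 0.000000
  V(1,0) = exp(-r*dt) * [p*49.756059 + (1-p)*7.398333] = 23.715427
  V(1,1) = exp(-r*dt) * [p*7.398333 + (1-p)*0.000000] = 2.851286
  V(0,0) = exp(-r*dt) * [p*23.715427 + (1-p)*2.851286] = 10.889388


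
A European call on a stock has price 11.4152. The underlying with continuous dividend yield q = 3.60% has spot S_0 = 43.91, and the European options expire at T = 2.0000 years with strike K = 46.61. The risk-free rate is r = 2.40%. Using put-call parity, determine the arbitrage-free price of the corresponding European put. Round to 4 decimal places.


Put-call parity: C - P = S_0 * exp(-qT) - K * exp(-rT).
S_0 * exp(-qT) = 43.9100 * 0.93053090 = 40.85961164
K * exp(-rT) = 46.6100 * 0.95313379 = 44.42556582
P = C - S*exp(-qT) + K*exp(-rT)
P = 11.4152 - 40.85961164 + 44.42556582 = 14.9812

Answer: Put price = 14.9812


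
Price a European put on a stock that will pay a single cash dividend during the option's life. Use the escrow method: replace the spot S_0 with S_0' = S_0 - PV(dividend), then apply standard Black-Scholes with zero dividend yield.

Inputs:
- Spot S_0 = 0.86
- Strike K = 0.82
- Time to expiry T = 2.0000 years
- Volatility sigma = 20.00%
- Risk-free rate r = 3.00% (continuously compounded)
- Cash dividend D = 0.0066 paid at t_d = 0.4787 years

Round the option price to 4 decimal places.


PV(D) = D * exp(-r * t_d) = 0.0066 * 0.98574163 = 0.00650589
S_0' = S_0 - PV(D) = 0.8600 - 0.00650589 = 0.85349411
d1 = (ln(S_0'/K) + (r + sigma^2/2)*T) / (sigma*sqrt(T)) = 0.49509600
d2 = d1 - sigma*sqrt(T) = 0.21225329
exp(-rT) = 0.94176453
N(-d1) = 0.31026618; N(-d2) = 0.41595472
P = K * exp(-rT) * N(-d2) - S_0' * N(-d1) = 0.8200 * 0.94176453 * 0.41595472 - 0.85349411 * 0.31026618 = 0.0564

Answer: Price = 0.0564


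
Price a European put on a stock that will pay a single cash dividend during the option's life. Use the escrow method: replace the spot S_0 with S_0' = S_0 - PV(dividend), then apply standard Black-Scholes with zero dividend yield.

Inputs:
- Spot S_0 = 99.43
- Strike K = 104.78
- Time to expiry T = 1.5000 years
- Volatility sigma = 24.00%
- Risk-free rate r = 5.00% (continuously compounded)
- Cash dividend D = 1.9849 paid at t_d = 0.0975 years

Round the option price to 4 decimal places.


PV(D) = D * exp(-r * t_d) = 1.9849 * 0.99513686 = 1.97524716
S_0' = S_0 - PV(D) = 99.4300 - 1.97524716 = 97.45475284
d1 = (ln(S_0'/K) + (r + sigma^2/2)*T) / (sigma*sqrt(T)) = 0.15556057
d2 = d1 - sigma*sqrt(T) = -0.13837820
exp(-rT) = 0.92774349
N(-d1) = 0.43818970; N(-d2) = 0.55502924
P = K * exp(-rT) * N(-d2) - S_0' * N(-d1) = 104.7800 * 0.92774349 * 0.55502924 - 97.45475284 * 0.43818970 = 11.2501

Answer: Price = 11.2501


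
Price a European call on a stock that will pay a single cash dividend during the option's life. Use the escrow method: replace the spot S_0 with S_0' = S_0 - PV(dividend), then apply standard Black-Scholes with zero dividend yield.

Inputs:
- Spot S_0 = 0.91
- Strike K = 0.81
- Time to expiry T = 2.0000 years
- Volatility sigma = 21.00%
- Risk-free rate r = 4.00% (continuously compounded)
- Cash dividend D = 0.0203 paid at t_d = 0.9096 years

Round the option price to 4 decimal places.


PV(D) = D * exp(-r * t_d) = 0.0203 * 0.96426994 = 0.01957468
S_0' = S_0 - PV(D) = 0.9100 - 0.01957468 = 0.89042532
d1 = (ln(S_0'/K) + (r + sigma^2/2)*T) / (sigma*sqrt(T)) = 0.73662003
d2 = d1 - sigma*sqrt(T) = 0.43963519
exp(-rT) = 0.92311635
N(d1) = 0.76932328; N(d2) = 0.66989932
C = S_0' * N(d1) - K * exp(-rT) * N(d2) = 0.89042532 * 0.76932328 - 0.8100 * 0.92311635 * 0.66989932 = 0.1841

Answer: Price = 0.1841


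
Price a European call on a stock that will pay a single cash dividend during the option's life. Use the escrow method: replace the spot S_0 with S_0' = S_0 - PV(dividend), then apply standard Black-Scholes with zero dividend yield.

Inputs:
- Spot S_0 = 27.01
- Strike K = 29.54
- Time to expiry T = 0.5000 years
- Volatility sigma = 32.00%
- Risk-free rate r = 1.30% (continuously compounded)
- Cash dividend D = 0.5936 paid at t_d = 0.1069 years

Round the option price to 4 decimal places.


Answer: Price = 1.3113

Derivation:
PV(D) = D * exp(-r * t_d) = 0.5936 * 0.99861127 = 0.59277565
S_0' = S_0 - PV(D) = 27.0100 - 0.59277565 = 26.41722435
d1 = (ln(S_0'/K) + (r + sigma^2/2)*T) / (sigma*sqrt(T)) = -0.35191397
d2 = d1 - sigma*sqrt(T) = -0.57818814
exp(-rT) = 0.99352108
N(d1) = 0.36245139; N(d2) = 0.28156855
C = S_0' * N(d1) - K * exp(-rT) * N(d2) = 26.41722435 * 0.36245139 - 29.5400 * 0.99352108 * 0.28156855 = 1.3113


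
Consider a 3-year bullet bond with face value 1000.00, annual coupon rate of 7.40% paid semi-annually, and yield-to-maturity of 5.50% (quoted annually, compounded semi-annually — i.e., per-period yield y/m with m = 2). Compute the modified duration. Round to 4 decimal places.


Coupon per period c = face * coupon_rate / m = 37.000000
Periods per year m = 2; per-period yield y/m = 0.027500
Number of cashflows N = 6
Cashflows (t years, CF_t, discount factor 1/(1+y/m)^(m*t), PV):
  t = 0.5000: CF_t = 37.000000, DF = 0.973236, PV = 36.009732
  t = 1.0000: CF_t = 37.000000, DF = 0.947188, PV = 35.045968
  t = 1.5000: CF_t = 37.000000, DF = 0.921838, PV = 34.107998
  t = 2.0000: CF_t = 37.000000, DF = 0.897166, PV = 33.195132
  t = 2.5000: CF_t = 37.000000, DF = 0.873154, PV = 32.306698
  t = 3.0000: CF_t = 1037.000000, DF = 0.849785, PV = 881.226955
Price P = sum_t PV_t = 1051.892484
First compute Macaulay numerator sum_t t * PV_t:
  t * PV_t at t = 0.5000: 18.004866
  t * PV_t at t = 1.0000: 35.045968
  t * PV_t at t = 1.5000: 51.161997
  t * PV_t at t = 2.0000: 66.390264
  t * PV_t at t = 2.5000: 80.766745
  t * PV_t at t = 3.0000: 2643.680866
Macaulay duration D = 2895.050707 / 1051.892484 = 2.752231
Modified duration = D / (1 + y/m) = 2.752231 / (1 + 0.027500) = 2.678570

Answer: Modified duration = 2.6786


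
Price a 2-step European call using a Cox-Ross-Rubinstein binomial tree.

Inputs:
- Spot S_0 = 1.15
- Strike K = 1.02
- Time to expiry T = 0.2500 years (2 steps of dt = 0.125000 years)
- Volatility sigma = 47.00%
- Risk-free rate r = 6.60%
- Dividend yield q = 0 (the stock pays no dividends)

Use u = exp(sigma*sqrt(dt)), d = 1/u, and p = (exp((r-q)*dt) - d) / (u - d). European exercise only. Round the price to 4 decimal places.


Answer: Price = V(0,0) = 0.1979

Derivation:
dt = T/N = 0.125000
u = exp(sigma*sqrt(dt)) = 1.180774; d = 1/u = 0.846902
p = (exp((r-q)*dt) - d) / (u - d) = 0.483365
Discount per step: exp(-r*dt) = 0.991784
Stock lattice S(k, i) with i counting down-moves:
  k=0: S(0,0) = 1.1500
  k=1: S(1,0) = 1.3579; S(1,1) = 0.9739
  k=2: S(2,0) = 1.6034; S(2,1) = 1.1500; S(2,2) = 0.8248
Terminal payoffs V(N, i) = max(S_T - K, 0):
  V(2,0) = 0.583361; V(2,1) = 0.130000; V(2,2) = 0.000000
Backward induction: V(k, i) = exp(-r*dt) * [p * V(k+1, i) + (1-p) * V(k+1, i+1)].
  V(1,0) = exp(-r*dt) * [p*0.583361 + (1-p)*0.130000] = 0.346270
  V(1,1) = exp(-r*dt) * [p*0.130000 + (1-p)*0.000000] = 0.062321
  V(0,0) = exp(-r*dt) * [p*0.346270 + (1-p)*0.062321] = 0.197933


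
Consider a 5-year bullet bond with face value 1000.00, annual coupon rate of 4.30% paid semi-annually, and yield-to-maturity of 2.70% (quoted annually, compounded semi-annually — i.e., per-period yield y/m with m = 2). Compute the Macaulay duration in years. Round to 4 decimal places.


Coupon per period c = face * coupon_rate / m = 21.500000
Periods per year m = 2; per-period yield y/m = 0.013500
Number of cashflows N = 10
Cashflows (t years, CF_t, discount factor 1/(1+y/m)^(m*t), PV):
  t = 0.5000: CF_t = 21.500000, DF = 0.986680, PV = 21.213616
  t = 1.0000: CF_t = 21.500000, DF = 0.973537, PV = 20.931047
  t = 1.5000: CF_t = 21.500000, DF = 0.960569, PV = 20.652242
  t = 2.0000: CF_t = 21.500000, DF = 0.947774, PV = 20.377150
  t = 2.5000: CF_t = 21.500000, DF = 0.935150, PV = 20.105723
  t = 3.0000: CF_t = 21.500000, DF = 0.922694, PV = 19.837911
  t = 3.5000: CF_t = 21.500000, DF = 0.910403, PV = 19.573667
  t = 4.0000: CF_t = 21.500000, DF = 0.898276, PV = 19.312942
  t = 4.5000: CF_t = 21.500000, DF = 0.886311, PV = 19.055690
  t = 5.0000: CF_t = 1021.500000, DF = 0.874505, PV = 893.307213
Price P = sum_t PV_t = 1074.367201
Macaulay numerator sum_t t * PV_t:
  t * PV_t at t = 0.5000: 10.606808
  t * PV_t at t = 1.0000: 20.931047
  t * PV_t at t = 1.5000: 30.978363
  t * PV_t at t = 2.0000: 40.754301
  t * PV_t at t = 2.5000: 50.264307
  t * PV_t at t = 3.0000: 59.513734
  t * PV_t at t = 3.5000: 68.507833
  t * PV_t at t = 4.0000: 77.251768
  t * PV_t at t = 4.5000: 85.750606
  t * PV_t at t = 5.0000: 4466.536065
Macaulay duration D = (sum_t t * PV_t) / P = 4911.094831 / 1074.367201 = 4.571151

Answer: Macaulay duration = 4.5712 years


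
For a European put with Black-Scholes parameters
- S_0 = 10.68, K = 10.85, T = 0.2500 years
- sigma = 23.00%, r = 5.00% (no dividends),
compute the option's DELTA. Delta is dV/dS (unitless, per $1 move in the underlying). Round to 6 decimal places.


Answer: Delta = -0.488483

Derivation:
d1 = 0.0288717700; d2 = -0.0861282300
phi(d1) = 0.3987760401; exp(-qT) = 1.0000000000; exp(-rT) = 0.9875778005
N(-d1) = 0.4884834303
Delta = -exp(-qT) * N(-d1) = -1.0000000000 * 0.4884834303 = -0.488483


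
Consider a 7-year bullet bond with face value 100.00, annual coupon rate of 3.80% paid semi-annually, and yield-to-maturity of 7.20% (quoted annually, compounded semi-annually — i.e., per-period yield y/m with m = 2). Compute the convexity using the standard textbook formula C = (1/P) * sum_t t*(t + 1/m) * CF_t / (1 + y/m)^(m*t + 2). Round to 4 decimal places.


Answer: Convexity = 40.7312

Derivation:
Coupon per period c = face * coupon_rate / m = 1.900000
Periods per year m = 2; per-period yield y/m = 0.036000
Number of cashflows N = 14
Cashflows (t years, CF_t, discount factor 1/(1+y/m)^(m*t), PV):
  t = 0.5000: CF_t = 1.900000, DF = 0.965251, PV = 1.833977
  t = 1.0000: CF_t = 1.900000, DF = 0.931709, PV = 1.770248
  t = 1.5000: CF_t = 1.900000, DF = 0.899333, PV = 1.708734
  t = 2.0000: CF_t = 1.900000, DF = 0.868082, PV = 1.649357
  t = 2.5000: CF_t = 1.900000, DF = 0.837917, PV = 1.592043
  t = 3.0000: CF_t = 1.900000, DF = 0.808801, PV = 1.536721
  t = 3.5000: CF_t = 1.900000, DF = 0.780696, PV = 1.483322
  t = 4.0000: CF_t = 1.900000, DF = 0.753567, PV = 1.431778
  t = 4.5000: CF_t = 1.900000, DF = 0.727381, PV = 1.382025
  t = 5.0000: CF_t = 1.900000, DF = 0.702106, PV = 1.334001
  t = 5.5000: CF_t = 1.900000, DF = 0.677708, PV = 1.287645
  t = 6.0000: CF_t = 1.900000, DF = 0.654158, PV = 1.242901
  t = 6.5000: CF_t = 1.900000, DF = 0.631427, PV = 1.199711
  t = 7.0000: CF_t = 101.900000, DF = 0.609486, PV = 62.106579
Price P = sum_t PV_t = 81.559041
Convexity numerator sum_t t*(t + 1/m) * CF_t / (1+y/m)^(m*t + 2):
  t = 0.5000: term = 0.854367
  t = 1.0000: term = 2.474035
  t = 1.5000: term = 4.776129
  t = 2.0000: term = 7.683606
  t = 2.5000: term = 11.124912
  t = 3.0000: term = 15.033665
  t = 3.5000: term = 19.348346
  t = 4.0000: term = 24.012012
  t = 4.5000: term = 28.972022
  t = 5.0000: term = 34.179777
  t = 5.5000: term = 39.590476
  t = 6.0000: term = 45.162880
  t = 6.5000: term = 50.859100
  t = 7.0000: term = 3037.927469
Convexity = (1/P) * sum = 3321.998796 / 81.559041 = 40.731215


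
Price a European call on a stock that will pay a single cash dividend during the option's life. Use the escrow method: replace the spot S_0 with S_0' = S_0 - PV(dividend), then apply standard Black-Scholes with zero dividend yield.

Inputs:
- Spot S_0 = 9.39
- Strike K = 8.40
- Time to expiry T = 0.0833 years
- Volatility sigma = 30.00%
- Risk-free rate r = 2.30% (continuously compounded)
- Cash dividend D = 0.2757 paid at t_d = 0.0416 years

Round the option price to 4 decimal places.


PV(D) = D * exp(-r * t_d) = 0.2757 * 0.99904366 = 0.27543634
S_0' = S_0 - PV(D) = 9.3900 - 0.27543634 = 9.11456366
d1 = (ln(S_0'/K) + (r + sigma^2/2)*T) / (sigma*sqrt(T)) = 1.00832720
d2 = d1 - sigma*sqrt(T) = 0.92174199
exp(-rT) = 0.99808593
N(d1) = 0.84335130; N(d2) = 0.82166841
C = S_0' * N(d1) - K * exp(-rT) * N(d2) = 9.11456366 * 0.84335130 - 8.4000 * 0.99808593 * 0.82166841 = 0.7980

Answer: Price = 0.7980


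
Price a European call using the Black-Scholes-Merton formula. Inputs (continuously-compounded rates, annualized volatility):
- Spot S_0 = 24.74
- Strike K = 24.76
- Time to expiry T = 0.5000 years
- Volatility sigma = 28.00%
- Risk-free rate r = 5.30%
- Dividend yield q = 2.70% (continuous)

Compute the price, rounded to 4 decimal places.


Answer: Price = 2.0646

Derivation:
d1 = (ln(S/K) + (r - q + 0.5*sigma^2) * T) / (sigma * sqrt(T)) = 0.16057344
d2 = d1 - sigma * sqrt(T) = -0.03741646
exp(-rT) = 0.97384804; exp(-qT) = 0.98659072
C = S_0 * exp(-qT) * N(d1) - K * exp(-rT) * N(d2)
N(d1) = 0.56378531; N(d2) = 0.48507647
C = 24.7400 * 0.98659072 * 0.56378531 - 24.7600 * 0.97384804 * 0.48507647 = 2.0646


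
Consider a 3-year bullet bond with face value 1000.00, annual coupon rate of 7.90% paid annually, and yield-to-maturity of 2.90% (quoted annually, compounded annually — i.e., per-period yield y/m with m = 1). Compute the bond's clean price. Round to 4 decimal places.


Answer: Price = 1141.7029

Derivation:
Coupon per period c = face * coupon_rate / m = 79.000000
Periods per year m = 1; per-period yield y/m = 0.029000
Number of cashflows N = 3
Cashflows (t years, CF_t, discount factor 1/(1+y/m)^(m*t), PV):
  t = 1.0000: CF_t = 79.000000, DF = 0.971817, PV = 76.773567
  t = 2.0000: CF_t = 79.000000, DF = 0.944429, PV = 74.609880
  t = 3.0000: CF_t = 1079.000000, DF = 0.917812, PV = 990.319477
Price P = sum_t PV_t = 1141.702923


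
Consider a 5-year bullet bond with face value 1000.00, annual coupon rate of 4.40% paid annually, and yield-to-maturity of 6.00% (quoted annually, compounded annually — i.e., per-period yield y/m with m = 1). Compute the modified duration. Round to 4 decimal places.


Answer: Modified duration = 4.3202

Derivation:
Coupon per period c = face * coupon_rate / m = 44.000000
Periods per year m = 1; per-period yield y/m = 0.060000
Number of cashflows N = 5
Cashflows (t years, CF_t, discount factor 1/(1+y/m)^(m*t), PV):
  t = 1.0000: CF_t = 44.000000, DF = 0.943396, PV = 41.509434
  t = 2.0000: CF_t = 44.000000, DF = 0.889996, PV = 39.159843
  t = 3.0000: CF_t = 44.000000, DF = 0.839619, PV = 36.943248
  t = 4.0000: CF_t = 44.000000, DF = 0.792094, PV = 34.852121
  t = 5.0000: CF_t = 1044.000000, DF = 0.747258, PV = 780.137532
Price P = sum_t PV_t = 932.602179
First compute Macaulay numerator sum_t t * PV_t:
  t * PV_t at t = 1.0000: 41.509434
  t * PV_t at t = 2.0000: 78.319687
  t * PV_t at t = 3.0000: 110.829745
  t * PV_t at t = 4.0000: 139.408485
  t * PV_t at t = 5.0000: 3900.687662
Macaulay duration D = 4270.755013 / 932.602179 = 4.579396
Modified duration = D / (1 + y/m) = 4.579396 / (1 + 0.060000) = 4.320185


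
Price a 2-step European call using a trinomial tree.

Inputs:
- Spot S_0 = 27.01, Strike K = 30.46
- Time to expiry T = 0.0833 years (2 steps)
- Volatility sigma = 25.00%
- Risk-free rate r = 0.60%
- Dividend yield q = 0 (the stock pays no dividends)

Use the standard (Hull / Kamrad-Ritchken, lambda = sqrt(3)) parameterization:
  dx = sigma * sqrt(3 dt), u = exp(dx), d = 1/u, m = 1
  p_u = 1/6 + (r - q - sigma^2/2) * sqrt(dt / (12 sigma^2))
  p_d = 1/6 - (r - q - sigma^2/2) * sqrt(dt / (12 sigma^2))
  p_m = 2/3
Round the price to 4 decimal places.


Answer: Price = V(0,0) = 0.0457

Derivation:
dt = T/N = 0.041650; dx = sigma*sqrt(3*dt) = 0.088371
u = exp(dx) = 1.092393; d = 1/u = 0.915421
p_u = 0.160716, p_m = 0.666667, p_d = 0.172617
Discount per step: exp(-r*dt) = 0.999750
Stock lattice S(k, j) with j the centered position index:
  k=0: S(0,+0) = 27.0100
  k=1: S(1,-1) = 24.7255; S(1,+0) = 27.0100; S(1,+1) = 29.5055
  k=2: S(2,-2) = 22.6343; S(2,-1) = 24.7255; S(2,+0) = 27.0100; S(2,+1) = 29.5055; S(2,+2) = 32.2316
Terminal payoffs V(N, j) = max(S_T - K, 0):
  V(2,-2) = 0.000000; V(2,-1) = 0.000000; V(2,+0) = 0.000000; V(2,+1) = 0.000000; V(2,+2) = 1.771638
Backward induction: V(k, j) = exp(-r*dt) * [p_u * V(k+1, j+1) + p_m * V(k+1, j) + p_d * V(k+1, j-1)]
  V(1,-1) = exp(-r*dt) * [p_u*0.000000 + p_m*0.000000 + p_d*0.000000] = 0.000000
  V(1,+0) = exp(-r*dt) * [p_u*0.000000 + p_m*0.000000 + p_d*0.000000] = 0.000000
  V(1,+1) = exp(-r*dt) * [p_u*1.771638 + p_m*0.000000 + p_d*0.000000] = 0.284660
  V(0,+0) = exp(-r*dt) * [p_u*0.284660 + p_m*0.000000 + p_d*0.000000] = 0.045738


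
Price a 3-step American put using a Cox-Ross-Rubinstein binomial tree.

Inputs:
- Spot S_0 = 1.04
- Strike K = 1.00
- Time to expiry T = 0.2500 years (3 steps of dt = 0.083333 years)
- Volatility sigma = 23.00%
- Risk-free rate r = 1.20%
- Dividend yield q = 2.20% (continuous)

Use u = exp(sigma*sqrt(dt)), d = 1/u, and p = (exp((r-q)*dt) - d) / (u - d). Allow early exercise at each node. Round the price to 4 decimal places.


dt = T/N = 0.083333
u = exp(sigma*sqrt(dt)) = 1.068649; d = 1/u = 0.935761
p = (exp((r-q)*dt) - d) / (u - d) = 0.477139
Discount per step: exp(-r*dt) = 0.999000
Stock lattice S(k, i) with i counting down-moves:
  k=0: S(0,0) = 1.0400
  k=1: S(1,0) = 1.1114; S(1,1) = 0.9732
  k=2: S(2,0) = 1.1877; S(2,1) = 1.0400; S(2,2) = 0.9107
  k=3: S(3,0) = 1.2692; S(3,1) = 1.1114; S(3,2) = 0.9732; S(3,3) = 0.8522
Terminal payoffs V(N, i) = max(K - S_T, 0):
  V(3,0) = 0.000000; V(3,1) = 0.000000; V(3,2) = 0.026809; V(3,3) = 0.147826
Backward induction: V(k, i) = exp(-r*dt) * [p * V(k+1, i) + (1-p) * V(k+1, i+1)]; then take max(V_cont, immediate exercise) for American.
  V(2,0) = exp(-r*dt) * [p*0.000000 + (1-p)*0.000000] = 0.000000; exercise = 0.000000; V(2,0) = max -> 0.000000
  V(2,1) = exp(-r*dt) * [p*0.000000 + (1-p)*0.026809] = 0.014003; exercise = 0.000000; V(2,1) = max -> 0.014003
  V(2,2) = exp(-r*dt) * [p*0.026809 + (1-p)*0.147826] = 0.089994; exercise = 0.089326; V(2,2) = max -> 0.089994
  V(1,0) = exp(-r*dt) * [p*0.000000 + (1-p)*0.014003] = 0.007314; exercise = 0.000000; V(1,0) = max -> 0.007314
  V(1,1) = exp(-r*dt) * [p*0.014003 + (1-p)*0.089994] = 0.053682; exercise = 0.026809; V(1,1) = max -> 0.053682
  V(0,0) = exp(-r*dt) * [p*0.007314 + (1-p)*0.053682] = 0.031527; exercise = 0.000000; V(0,0) = max -> 0.031527

Answer: Price = V(0,0) = 0.0315


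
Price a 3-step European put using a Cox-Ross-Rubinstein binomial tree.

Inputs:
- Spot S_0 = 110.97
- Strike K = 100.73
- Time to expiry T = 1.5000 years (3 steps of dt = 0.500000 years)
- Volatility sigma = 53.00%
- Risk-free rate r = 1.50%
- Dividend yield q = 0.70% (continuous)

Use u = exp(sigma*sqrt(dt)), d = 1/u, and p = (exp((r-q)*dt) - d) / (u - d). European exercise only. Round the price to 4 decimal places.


dt = T/N = 0.500000
u = exp(sigma*sqrt(dt)) = 1.454652; d = 1/u = 0.687450
p = (exp((r-q)*dt) - d) / (u - d) = 0.412614
Discount per step: exp(-r*dt) = 0.992528
Stock lattice S(k, i) with i counting down-moves:
  k=0: S(0,0) = 110.9700
  k=1: S(1,0) = 161.4227; S(1,1) = 76.2863
  k=2: S(2,0) = 234.8139; S(2,1) = 110.9700; S(2,2) = 52.4430
  k=3: S(3,0) = 341.5724; S(3,1) = 161.4227; S(3,2) = 76.2863; S(3,3) = 36.0519
Terminal payoffs V(N, i) = max(K - S_T, 0):
  V(3,0) = 0.000000; V(3,1) = 0.000000; V(3,2) = 24.443705; V(3,3) = 64.678080
Backward induction: V(k, i) = exp(-r*dt) * [p * V(k+1, i) + (1-p) * V(k+1, i+1)].
  V(2,0) = exp(-r*dt) * [p*0.000000 + (1-p)*0.000000] = 0.000000
  V(2,1) = exp(-r*dt) * [p*0.000000 + (1-p)*24.443705] = 14.250610
  V(2,2) = exp(-r*dt) * [p*24.443705 + (1-p)*64.678080] = 47.717589
  V(1,0) = exp(-r*dt) * [p*0.000000 + (1-p)*14.250610] = 8.308065
  V(1,1) = exp(-r*dt) * [p*14.250610 + (1-p)*47.717589] = 33.655283
  V(0,0) = exp(-r*dt) * [p*8.308065 + (1-p)*33.655283] = 23.023344

Answer: Price = V(0,0) = 23.0233


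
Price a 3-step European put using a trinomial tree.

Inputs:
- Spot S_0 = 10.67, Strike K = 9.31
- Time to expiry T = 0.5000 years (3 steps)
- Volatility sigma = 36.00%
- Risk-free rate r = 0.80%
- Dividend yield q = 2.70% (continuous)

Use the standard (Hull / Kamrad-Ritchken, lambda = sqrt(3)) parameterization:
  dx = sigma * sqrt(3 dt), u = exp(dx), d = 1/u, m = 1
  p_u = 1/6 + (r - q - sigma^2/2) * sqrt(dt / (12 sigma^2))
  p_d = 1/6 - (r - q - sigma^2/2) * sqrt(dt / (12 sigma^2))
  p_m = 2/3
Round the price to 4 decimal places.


dt = T/N = 0.166667; dx = sigma*sqrt(3*dt) = 0.254558
u = exp(dx) = 1.289892; d = 1/u = 0.775259
p_u = 0.139234, p_m = 0.666667, p_d = 0.194100
Discount per step: exp(-r*dt) = 0.998668
Stock lattice S(k, j) with j the centered position index:
  k=0: S(0,+0) = 10.6700
  k=1: S(1,-1) = 8.2720; S(1,+0) = 10.6700; S(1,+1) = 13.7631
  k=2: S(2,-2) = 6.4129; S(2,-1) = 8.2720; S(2,+0) = 10.6700; S(2,+1) = 13.7631; S(2,+2) = 17.7530
  k=3: S(3,-3) = 4.9717; S(3,-2) = 6.4129; S(3,-1) = 8.2720; S(3,+0) = 10.6700; S(3,+1) = 13.7631; S(3,+2) = 17.7530; S(3,+3) = 22.8994
Terminal payoffs V(N, j) = max(K - S_T, 0):
  V(3,-3) = 4.338305; V(3,-2) = 2.897051; V(3,-1) = 1.037989; V(3,+0) = 0.000000; V(3,+1) = 0.000000; V(3,+2) = 0.000000; V(3,+3) = 0.000000
Backward induction: V(k, j) = exp(-r*dt) * [p_u * V(k+1, j+1) + p_m * V(k+1, j) + p_d * V(k+1, j-1)]
  V(2,-2) = exp(-r*dt) * [p_u*1.037989 + p_m*2.897051 + p_d*4.338305] = 2.914067
  V(2,-1) = exp(-r*dt) * [p_u*0.000000 + p_m*1.037989 + p_d*2.897051] = 1.252639
  V(2,+0) = exp(-r*dt) * [p_u*0.000000 + p_m*0.000000 + p_d*1.037989] = 0.201205
  V(2,+1) = exp(-r*dt) * [p_u*0.000000 + p_m*0.000000 + p_d*0.000000] = 0.000000
  V(2,+2) = exp(-r*dt) * [p_u*0.000000 + p_m*0.000000 + p_d*0.000000] = 0.000000
  V(1,-1) = exp(-r*dt) * [p_u*0.201205 + p_m*1.252639 + p_d*2.914067] = 1.426823
  V(1,+0) = exp(-r*dt) * [p_u*0.000000 + p_m*0.201205 + p_d*1.252639] = 0.376771
  V(1,+1) = exp(-r*dt) * [p_u*0.000000 + p_m*0.000000 + p_d*0.201205] = 0.039002
  V(0,+0) = exp(-r*dt) * [p_u*0.039002 + p_m*0.376771 + p_d*1.426823] = 0.532846

Answer: Price = V(0,0) = 0.5328


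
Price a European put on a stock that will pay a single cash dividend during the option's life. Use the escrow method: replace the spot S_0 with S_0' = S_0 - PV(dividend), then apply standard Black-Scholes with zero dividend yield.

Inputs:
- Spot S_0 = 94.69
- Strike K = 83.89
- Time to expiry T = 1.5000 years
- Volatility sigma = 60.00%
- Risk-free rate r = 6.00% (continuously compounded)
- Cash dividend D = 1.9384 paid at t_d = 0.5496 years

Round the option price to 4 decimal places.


PV(D) = D * exp(-r * t_d) = 1.9384 * 0.96756178 = 1.87552176
S_0' = S_0 - PV(D) = 94.6900 - 1.87552176 = 92.81447824
d1 = (ln(S_0'/K) + (r + sigma^2/2)*T) / (sigma*sqrt(T)) = 0.62747249
d2 = d1 - sigma*sqrt(T) = -0.10737444
exp(-rT) = 0.91393119
N(-d1) = 0.26517478; N(-d2) = 0.54275403
P = K * exp(-rT) * N(-d2) - S_0' * N(-d1) = 83.8900 * 0.91393119 * 0.54275403 - 92.81447824 * 0.26517478 = 17.0007

Answer: Price = 17.0007


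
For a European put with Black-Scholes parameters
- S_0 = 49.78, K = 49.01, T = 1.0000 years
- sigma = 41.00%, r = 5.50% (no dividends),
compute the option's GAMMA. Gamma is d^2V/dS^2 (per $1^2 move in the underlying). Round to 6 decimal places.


d1 = 0.3771681415; d2 = -0.0328318585
phi(d1) = 0.3715520055; exp(-qT) = 1.0000000000; exp(-rT) = 0.9464851480
Gamma = exp(-qT) * phi(d1) / (S * sigma * sqrt(T)) = 1.0000000000 * 0.3715520055 / (49.7800 * 0.4100 * 1.0000000000) = 0.018205

Answer: Gamma = 0.018205


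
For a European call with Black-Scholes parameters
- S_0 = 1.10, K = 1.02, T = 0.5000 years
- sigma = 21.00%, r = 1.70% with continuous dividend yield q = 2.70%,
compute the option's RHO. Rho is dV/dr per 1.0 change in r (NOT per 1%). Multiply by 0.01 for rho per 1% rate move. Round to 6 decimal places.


d1 = 0.5490687692; d2 = 0.4005763452
phi(d1) = 0.3431193992; exp(-qT) = 0.9865907163; exp(-rT) = 0.9915360229
N(d2) = 0.6556339678
Rho = K*T*exp(-rT)*N(d2) = 1.0200 * 0.5000 * 0.9915360229 * 0.6556339678 = 0.331543

Answer: Rho = 0.331543


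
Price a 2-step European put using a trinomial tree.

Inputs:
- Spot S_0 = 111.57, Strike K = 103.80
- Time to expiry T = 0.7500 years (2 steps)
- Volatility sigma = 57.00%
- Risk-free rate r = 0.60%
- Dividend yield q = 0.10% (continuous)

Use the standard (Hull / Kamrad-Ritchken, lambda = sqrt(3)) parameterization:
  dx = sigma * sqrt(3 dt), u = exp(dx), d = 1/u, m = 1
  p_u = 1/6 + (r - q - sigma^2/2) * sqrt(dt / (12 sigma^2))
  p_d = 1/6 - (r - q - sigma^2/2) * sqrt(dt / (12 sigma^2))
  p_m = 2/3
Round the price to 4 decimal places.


Answer: Price = V(0,0) = 15.5158

Derivation:
dt = T/N = 0.375000; dx = sigma*sqrt(3*dt) = 0.604576
u = exp(dx) = 1.830476; d = 1/u = 0.546306
p_u = 0.117836, p_m = 0.666667, p_d = 0.215497
Discount per step: exp(-r*dt) = 0.997753
Stock lattice S(k, j) with j the centered position index:
  k=0: S(0,+0) = 111.5700
  k=1: S(1,-1) = 60.9513; S(1,+0) = 111.5700; S(1,+1) = 204.2263
  k=2: S(2,-2) = 33.2981; S(2,-1) = 60.9513; S(2,+0) = 111.5700; S(2,+1) = 204.2263; S(2,+2) = 373.8314
Terminal payoffs V(N, j) = max(K - S_T, 0):
  V(2,-2) = 70.501925; V(2,-1) = 42.848656; V(2,+0) = 0.000000; V(2,+1) = 0.000000; V(2,+2) = 0.000000
Backward induction: V(k, j) = exp(-r*dt) * [p_u * V(k+1, j+1) + p_m * V(k+1, j) + p_d * V(k+1, j-1)]
  V(1,-1) = exp(-r*dt) * [p_u*0.000000 + p_m*42.848656 + p_d*70.501925] = 43.660403
  V(1,+0) = exp(-r*dt) * [p_u*0.000000 + p_m*0.000000 + p_d*42.848656] = 9.213019
  V(1,+1) = exp(-r*dt) * [p_u*0.000000 + p_m*0.000000 + p_d*0.000000] = 0.000000
  V(0,+0) = exp(-r*dt) * [p_u*0.000000 + p_m*9.213019 + p_d*43.660403] = 15.515764
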